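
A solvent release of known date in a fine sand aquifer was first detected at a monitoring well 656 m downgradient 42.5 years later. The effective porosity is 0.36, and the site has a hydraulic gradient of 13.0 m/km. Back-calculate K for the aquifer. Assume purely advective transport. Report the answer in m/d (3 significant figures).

1.17 m/d

t = 42.5 years = 15510 d
v = L / t = 656 / 15510 = 0.04229 m/d
K = v · n / i = 0.04229 × 0.36 / 0.013 = 1.17 m/d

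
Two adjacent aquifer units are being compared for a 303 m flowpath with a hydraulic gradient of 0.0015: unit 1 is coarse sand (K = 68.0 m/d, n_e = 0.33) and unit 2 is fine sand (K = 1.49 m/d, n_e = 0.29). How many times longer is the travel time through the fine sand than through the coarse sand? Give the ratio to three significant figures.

Unit 1 (coarse sand): v = 68.0×0.0015/0.33 = 0.3091 m/d, t = 303/0.3091 = 980.3 d
Unit 2 (fine sand): v = 1.49×0.0015/0.29 = 0.007707 m/d, t = 303/0.007707 = 39320 d
t(fine sand) / t(coarse sand) = 39320/980.3 = 40.1

40.1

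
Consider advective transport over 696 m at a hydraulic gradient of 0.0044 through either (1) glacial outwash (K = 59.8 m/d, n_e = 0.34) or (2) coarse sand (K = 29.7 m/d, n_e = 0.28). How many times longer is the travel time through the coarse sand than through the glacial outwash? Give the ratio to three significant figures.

Unit 1 (glacial outwash): v = 59.8×0.0044/0.34 = 0.7739 m/d, t = 696/0.7739 = 899.4 d
Unit 2 (coarse sand): v = 29.7×0.0044/0.28 = 0.4667 m/d, t = 696/0.4667 = 1491 d
t(coarse sand) / t(glacial outwash) = 1491/899.4 = 1.66

1.66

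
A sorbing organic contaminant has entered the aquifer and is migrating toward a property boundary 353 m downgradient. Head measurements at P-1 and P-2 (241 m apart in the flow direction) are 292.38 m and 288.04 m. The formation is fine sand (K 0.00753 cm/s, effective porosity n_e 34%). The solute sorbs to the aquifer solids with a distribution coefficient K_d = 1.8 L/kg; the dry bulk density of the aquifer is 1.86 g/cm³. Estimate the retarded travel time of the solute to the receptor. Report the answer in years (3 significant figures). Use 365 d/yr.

Hydraulic gradient i = (292.38 − 288.04) / 241 = 4.34 / 241 = 0.01801
K = 0.00753 cm/s × 864 = 6.506 m/d
q = Ki = 6.506 × 0.01801 = 0.1172 m/d
v = Ki/n = 6.506·0.01801/0.34 = 0.3446 m/d
Retardation R = 1 + ρ_b·K_d/n = 1 + 1.86×1.8/0.34 = 10.85
Contaminant velocity v_c = v/R = 0.3446/10.85 = 0.03177 m/d
t = L/v_c = 353/0.03177 = 11110 d
   = 11110/365 = 30.4 yr

30.4 years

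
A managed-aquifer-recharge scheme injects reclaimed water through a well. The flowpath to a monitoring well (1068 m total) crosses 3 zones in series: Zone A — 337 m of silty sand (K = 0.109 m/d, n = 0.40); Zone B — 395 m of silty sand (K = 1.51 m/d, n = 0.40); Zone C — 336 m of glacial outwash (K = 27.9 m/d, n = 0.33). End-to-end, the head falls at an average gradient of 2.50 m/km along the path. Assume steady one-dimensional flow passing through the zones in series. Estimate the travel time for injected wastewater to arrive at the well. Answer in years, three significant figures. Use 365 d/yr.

Continuity: the same q passes through each zone, so ΔH = q·Σ(L_j/K_j) — the zones act as resistances in series.
Σ(L/K) = 337/0.109 + 395/1.51 + 336/27.9 = 3092 + 261.6 + 12.04 = 3365 d
K_eq = L_total / Σ(L/K) = 1068 / 3365 = 0.3173 m/d
q = K_eq · i = 0.3173 × 0.0025 = 7.934e-4 m/d (same in every zone)
Zone A: v = q/n = 7.934e-4/0.40 = 0.001983 m/d → t_A = 337/0.001983 = 169900 d
Zone B: v = q/n = 7.934e-4/0.40 = 0.001983 m/d → t_B = 395/0.001983 = 199100 d
Zone C: v = q/n = 7.934e-4/0.33 = 0.002404 m/d → t_C = 336/0.002404 = 139800 d
Total t = 169900 + 199100 + 139800 = 508800 d
   = 508800 / 365 = 1390 yr

1390 years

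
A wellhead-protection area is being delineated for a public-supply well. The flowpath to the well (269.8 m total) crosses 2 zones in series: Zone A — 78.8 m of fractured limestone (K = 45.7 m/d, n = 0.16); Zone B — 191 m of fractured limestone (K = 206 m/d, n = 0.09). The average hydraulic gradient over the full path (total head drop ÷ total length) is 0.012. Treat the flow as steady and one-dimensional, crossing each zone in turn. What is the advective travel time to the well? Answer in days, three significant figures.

Steady 1-D flow in series ⇒ the Darcy flux q is identical in every zone and the zone head losses add (resistances L/K in series).
Σ(L/K) = 78.8/45.7 + 191/206 = 1.724 + 0.9272 = 2.651 d
K_eq = L_total / Σ(L/K) = 269.8 / 2.651 = 101.8 m/d
q = K_eq · i = 101.8 × 0.012 = 1.221 m/d (same in every zone)
Zone A: v = q/n = 1.221/0.16 = 7.632 m/d → t_A = 78.8/7.632 = 10.33 d
Zone B: v = q/n = 1.221/0.09 = 13.57 m/d → t_B = 191/13.57 = 14.08 d
Total t = 10.33 + 14.08 = 24.40 d

24.4 days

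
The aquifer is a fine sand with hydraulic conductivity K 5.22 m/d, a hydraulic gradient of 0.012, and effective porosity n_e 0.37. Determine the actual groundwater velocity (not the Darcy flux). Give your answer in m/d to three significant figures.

0.169 m/d

Darcy flux q = K·i = 5.22 × 0.012 = 0.06264 m/d
v_s = q/n_e = 0.06264/0.37 = 0.1693 m/d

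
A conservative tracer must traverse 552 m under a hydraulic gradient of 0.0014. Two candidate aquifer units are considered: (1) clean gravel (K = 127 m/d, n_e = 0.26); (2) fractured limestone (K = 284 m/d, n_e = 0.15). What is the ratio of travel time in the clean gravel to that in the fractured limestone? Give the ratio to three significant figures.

3.88

Unit 1 (clean gravel): v = 127×0.0014/0.26 = 0.6838 m/d, t = 552/0.6838 = 807.2 d
Unit 2 (fractured limestone): v = 284×0.0014/0.15 = 2.651 m/d, t = 552/2.651 = 208.2 d
t(clean gravel) / t(fractured limestone) = 807.2/208.2 = 3.88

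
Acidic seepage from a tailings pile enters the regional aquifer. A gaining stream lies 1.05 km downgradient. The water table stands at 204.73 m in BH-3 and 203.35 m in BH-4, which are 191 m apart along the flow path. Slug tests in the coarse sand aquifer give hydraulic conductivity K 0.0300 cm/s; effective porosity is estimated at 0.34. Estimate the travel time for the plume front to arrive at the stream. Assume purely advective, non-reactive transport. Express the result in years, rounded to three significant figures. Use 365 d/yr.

Hydraulic gradient i = (204.73 − 203.35) / 191 = 1.38 / 191 = 0.007225
K = 0.0300 cm/s × 864 = 25.92 m/d
Darcy flux q = K·i = 25.92 × 0.007225 = 0.1873 m/d
v_s = q/n_e = 0.1873/0.34 = 0.5508 m/d
L = 1.05 km = 1050 m
t = L / v = 1050 / 0.5508 = 1906 d
   = 1906 / 365 = 5.22 yr

5.22 years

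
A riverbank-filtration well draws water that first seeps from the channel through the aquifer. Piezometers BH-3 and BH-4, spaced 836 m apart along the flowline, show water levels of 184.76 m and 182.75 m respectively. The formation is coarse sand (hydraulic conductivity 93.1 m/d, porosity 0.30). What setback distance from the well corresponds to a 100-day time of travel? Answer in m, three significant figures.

Hydraulic gradient i = (184.76 − 182.75) / 836 = 2.01 / 836 = 0.002404
q = Ki = 93.1 × 0.002404 = 0.2238 m/d
v_s = q/n_e = 0.2238/0.30 = 0.7461 m/d
L = v × T = 0.7461 × 100 = 74.61 m

74.6 m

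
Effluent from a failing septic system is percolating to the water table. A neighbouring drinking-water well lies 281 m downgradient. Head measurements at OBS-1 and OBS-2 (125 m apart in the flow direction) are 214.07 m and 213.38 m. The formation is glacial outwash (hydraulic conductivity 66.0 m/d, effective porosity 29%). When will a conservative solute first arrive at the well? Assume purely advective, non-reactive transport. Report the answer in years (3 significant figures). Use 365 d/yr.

Hydraulic gradient i = (214.07 − 213.38) / 125 = 0.69 / 125 = 0.005520
q = Ki = 66.0 × 0.005520 = 0.3643 m/d
Seepage velocity v = q / n = 0.3643 / 0.29 = 1.256 m/d
t = L / v = 281 / 1.256 = 223.7 d
   = 223.7 / 365 = 0.613 yr

0.613 years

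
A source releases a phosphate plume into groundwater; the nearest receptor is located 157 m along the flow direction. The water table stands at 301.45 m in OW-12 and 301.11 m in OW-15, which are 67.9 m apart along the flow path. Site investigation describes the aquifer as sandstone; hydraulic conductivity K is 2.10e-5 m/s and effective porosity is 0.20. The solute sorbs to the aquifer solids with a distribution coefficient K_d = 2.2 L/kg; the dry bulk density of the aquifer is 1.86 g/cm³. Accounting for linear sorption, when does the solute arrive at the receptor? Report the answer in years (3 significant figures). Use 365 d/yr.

203 years

Hydraulic gradient i = (301.45 − 301.11) / 67.9 = 0.34 / 67.9 = 0.005007
K = 2.10e-5 m/s × 86400 s/d = 1.814 m/d
Darcy flux q = K·i = 1.814 × 0.005007 = 0.009085 m/d
Seepage velocity v = q / n = 0.009085 / 0.20 = 0.04543 m/d
Retardation R = 1 + ρ_b·K_d/n = 1 + 1.86×2.2/0.20 = 21.46
Contaminant velocity v_c = v/R = 0.04543/21.46 = 0.002117 m/d
t = L/v_c = 157/0.002117 = 74170 d
   = 74170/365 = 203 yr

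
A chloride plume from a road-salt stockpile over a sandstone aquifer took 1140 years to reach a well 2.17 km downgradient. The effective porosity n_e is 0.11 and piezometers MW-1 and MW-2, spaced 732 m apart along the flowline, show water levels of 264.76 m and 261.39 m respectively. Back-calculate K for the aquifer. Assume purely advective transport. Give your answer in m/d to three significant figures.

Hydraulic gradient i = (264.76 − 261.39) / 732 = 3.37 / 732 = 0.004604
t = 1140 years = 416100 d
L = 2.17 km = 2170 m
v = L / t = 2170 / 416100 = 0.005215 m/d
K = v · n / i = 0.005215 × 0.11 / 0.004604 = 0.125 m/d

0.125 m/d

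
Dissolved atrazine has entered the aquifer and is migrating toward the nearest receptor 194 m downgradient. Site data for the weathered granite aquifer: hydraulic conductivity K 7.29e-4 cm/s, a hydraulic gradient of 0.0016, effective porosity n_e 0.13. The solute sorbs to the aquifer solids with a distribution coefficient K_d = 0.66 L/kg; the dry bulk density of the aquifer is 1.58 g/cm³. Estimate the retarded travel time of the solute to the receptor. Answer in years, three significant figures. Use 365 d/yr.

K = 7.29e-4 cm/s × 864 = 0.6299 m/d
q = Ki = 0.6299 × 0.0016 = 0.001008 m/d
Seepage velocity v = q / n = 0.001008 / 0.13 = 0.007752 m/d
Retardation R = 1 + ρ_b·K_d/n = 1 + 1.58×0.66/0.13 = 9.022
Contaminant velocity v_c = v/R = 0.007752/9.022 = 8.593e-4 m/d
t = L/v_c = 194/8.593e-4 = 225800 d
   = 225800/365 = 619 yr

619 years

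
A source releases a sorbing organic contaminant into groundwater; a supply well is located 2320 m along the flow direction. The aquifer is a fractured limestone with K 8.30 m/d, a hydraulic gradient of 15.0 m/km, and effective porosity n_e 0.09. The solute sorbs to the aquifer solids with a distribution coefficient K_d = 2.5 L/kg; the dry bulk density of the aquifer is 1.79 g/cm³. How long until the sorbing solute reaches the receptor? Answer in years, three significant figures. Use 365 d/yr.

233 years

q = Ki = 8.30 × 0.015 = 0.1245 m/d
Seepage velocity v = q / n = 0.1245 / 0.09 = 1.383 m/d
Retardation R = 1 + ρ_b·K_d/n = 1 + 1.79×2.5/0.09 = 50.72
Contaminant velocity v_c = v/R = 1.383/50.72 = 0.02727 m/d
t = L/v_c = 2320/0.02727 = 85070 d
   = 85070/365 = 233 yr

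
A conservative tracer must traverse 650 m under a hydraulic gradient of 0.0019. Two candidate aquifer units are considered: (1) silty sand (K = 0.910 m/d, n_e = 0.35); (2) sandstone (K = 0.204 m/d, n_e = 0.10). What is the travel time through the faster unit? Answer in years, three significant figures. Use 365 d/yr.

Unit 1 (silty sand): v = 0.910×0.0019/0.35 = 0.004940 m/d, t = 650/0.004940 = 131600 d
Unit 2 (sandstone): v = 0.204×0.0019/0.10 = 0.003876 m/d, t = 650/0.003876 = 167700 d
Faster: 131600 d / 365 = 360 yr

360 years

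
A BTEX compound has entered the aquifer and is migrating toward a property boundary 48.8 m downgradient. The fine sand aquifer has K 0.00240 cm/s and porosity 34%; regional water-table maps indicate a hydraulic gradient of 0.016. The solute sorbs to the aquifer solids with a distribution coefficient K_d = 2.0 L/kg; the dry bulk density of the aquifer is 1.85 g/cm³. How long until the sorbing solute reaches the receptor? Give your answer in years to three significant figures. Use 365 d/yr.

16.3 years

K = 0.00240 cm/s × 864 = 2.074 m/d
Specific discharge q = 2.074 × 0.016 = 0.03318 m/d
v_s = q/n_e = 0.03318/0.34 = 0.09758 m/d
Retardation R = 1 + ρ_b·K_d/n = 1 + 1.85×2.0/0.34 = 11.88
Contaminant velocity v_c = v/R = 0.09758/11.88 = 0.008212 m/d
t = L/v_c = 48.8/0.008212 = 5942 d
   = 5942/365 = 16.3 yr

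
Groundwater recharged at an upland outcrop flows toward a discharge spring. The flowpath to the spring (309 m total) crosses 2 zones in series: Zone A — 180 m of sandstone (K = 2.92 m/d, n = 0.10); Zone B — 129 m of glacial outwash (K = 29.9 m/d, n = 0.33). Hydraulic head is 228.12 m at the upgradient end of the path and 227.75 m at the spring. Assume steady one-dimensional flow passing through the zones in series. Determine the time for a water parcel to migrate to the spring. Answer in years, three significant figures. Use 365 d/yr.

Total head drop ΔH = 228.12 − 227.75 = 0.37 m
Steady 1-D flow in series ⇒ the Darcy flux q is identical in every zone and the zone head losses add (resistances L/K in series).
Σ(L/K) = 180/2.92 + 129/29.9 = 61.64 + 4.314 = 65.96 d
q = ΔH / Σ(L/K) = 0.37 / 65.96 = 0.005610 m/d (same in every zone)
Zone A: v = q/n = 0.005610/0.10 = 0.05610 m/d → t_A = 180/0.05610 = 3209 d
Zone B: v = q/n = 0.005610/0.33 = 0.01700 m/d → t_B = 129/0.01700 = 7589 d
Total t = 3209 + 7589 = 10800 d
   = 10800 / 365 = 29.6 yr

29.6 years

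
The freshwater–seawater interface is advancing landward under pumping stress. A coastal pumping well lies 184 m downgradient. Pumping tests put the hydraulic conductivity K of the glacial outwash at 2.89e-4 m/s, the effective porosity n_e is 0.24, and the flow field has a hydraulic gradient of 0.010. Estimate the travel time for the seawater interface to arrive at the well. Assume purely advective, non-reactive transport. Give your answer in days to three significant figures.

K = 2.89e-4 m/s × 86400 s/d = 24.97 m/d
q = Ki = 24.97 × 0.010 = 0.2497 m/d
v_s = q/n_e = 0.2497/0.24 = 1.040 m/d
t = L / v = 184 / 1.040 = 176.9 d

177 days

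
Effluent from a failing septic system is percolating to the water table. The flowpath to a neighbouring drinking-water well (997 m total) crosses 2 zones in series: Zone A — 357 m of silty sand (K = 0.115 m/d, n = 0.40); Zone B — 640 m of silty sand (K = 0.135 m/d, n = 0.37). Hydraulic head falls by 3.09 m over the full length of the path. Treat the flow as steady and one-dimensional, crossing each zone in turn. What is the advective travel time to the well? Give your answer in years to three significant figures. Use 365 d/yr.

Continuity: the same q passes through each zone, so ΔH = q·Σ(L_j/K_j) — the zones act as resistances in series.
Σ(L/K) = 357/0.115 + 640/0.135 = 3104 + 4741 = 7845 d
q = ΔH / Σ(L/K) = 3.09 / 7845 = 3.939e-4 m/d (same in every zone)
Zone A: v = q/n = 3.939e-4/0.40 = 9.847e-4 m/d → t_A = 357/9.847e-4 = 362500 d
Zone B: v = q/n = 3.939e-4/0.37 = 0.001065 m/d → t_B = 640/0.001065 = 601200 d
Total t = 362500 + 601200 = 963800 d
   = 963800 / 365 = 2640 yr

2640 years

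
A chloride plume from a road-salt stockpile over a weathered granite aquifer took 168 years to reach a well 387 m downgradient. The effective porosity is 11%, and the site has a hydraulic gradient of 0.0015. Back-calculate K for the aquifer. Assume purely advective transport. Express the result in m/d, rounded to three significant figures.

0.463 m/d

t = 168 years = 61320 d
v = L / t = 387 / 61320 = 0.006311 m/d
K = v · n / i = 0.006311 × 0.11 / 0.0015 = 0.463 m/d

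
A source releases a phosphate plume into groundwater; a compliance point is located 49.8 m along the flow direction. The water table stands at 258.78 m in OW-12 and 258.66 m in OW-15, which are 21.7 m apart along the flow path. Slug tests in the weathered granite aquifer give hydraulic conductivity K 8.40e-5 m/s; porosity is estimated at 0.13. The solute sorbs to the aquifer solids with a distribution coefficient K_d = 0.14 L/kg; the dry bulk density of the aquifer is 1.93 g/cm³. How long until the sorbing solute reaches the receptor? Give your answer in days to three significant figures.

497 days

Hydraulic gradient i = (258.78 − 258.66) / 21.7 = 0.12 / 21.7 = 0.005530
K = 8.40e-5 m/s × 86400 s/d = 7.258 m/d
Darcy flux q = K·i = 7.258 × 0.005530 = 0.04013 m/d
v_s = q/n_e = 0.04013/0.13 = 0.3087 m/d
Retardation R = 1 + ρ_b·K_d/n = 1 + 1.93×0.14/0.13 = 3.078
Contaminant velocity v_c = v/R = 0.3087/3.078 = 0.1003 m/d
t = L/v_c = 49.8/0.1003 = 496.6 d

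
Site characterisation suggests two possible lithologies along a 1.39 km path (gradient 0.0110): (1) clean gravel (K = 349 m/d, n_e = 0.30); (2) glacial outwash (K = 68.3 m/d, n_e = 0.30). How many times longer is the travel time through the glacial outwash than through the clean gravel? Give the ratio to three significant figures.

Unit 1 (clean gravel): v = 349×0.011/0.30 = 12.80 m/d, t = 1390/12.80 = 108.6 d
Unit 2 (glacial outwash): v = 68.3×0.011/0.30 = 2.504 m/d, t = 1390/2.504 = 555.0 d
t(glacial outwash) / t(clean gravel) = 555.0/108.6 = 5.11

5.11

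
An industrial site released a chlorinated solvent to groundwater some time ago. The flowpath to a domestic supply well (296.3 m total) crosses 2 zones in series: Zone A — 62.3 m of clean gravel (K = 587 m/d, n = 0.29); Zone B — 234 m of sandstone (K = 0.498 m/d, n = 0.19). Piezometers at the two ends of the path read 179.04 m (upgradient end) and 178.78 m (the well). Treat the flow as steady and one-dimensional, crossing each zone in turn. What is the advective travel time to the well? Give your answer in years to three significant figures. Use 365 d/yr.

Total head drop ΔH = 179.04 − 178.78 = 0.26 m
Continuity: the same q passes through each zone, so ΔH = q·Σ(L_j/K_j) — the zones act as resistances in series.
Σ(L/K) = 62.3/587 + 234/0.498 = 0.1061 + 469.9 = 470.0 d
q = ΔH / Σ(L/K) = 0.26 / 470.0 = 5.532e-4 m/d (same in every zone)
Zone A: v = q/n = 5.532e-4/0.29 = 0.001908 m/d → t_A = 62.3/0.001908 = 32660 d
Zone B: v = q/n = 5.532e-4/0.19 = 0.002912 m/d → t_B = 234/0.002912 = 80370 d
Total t = 32660 + 80370 = 113000 d
   = 113000 / 365 = 310 yr

310 years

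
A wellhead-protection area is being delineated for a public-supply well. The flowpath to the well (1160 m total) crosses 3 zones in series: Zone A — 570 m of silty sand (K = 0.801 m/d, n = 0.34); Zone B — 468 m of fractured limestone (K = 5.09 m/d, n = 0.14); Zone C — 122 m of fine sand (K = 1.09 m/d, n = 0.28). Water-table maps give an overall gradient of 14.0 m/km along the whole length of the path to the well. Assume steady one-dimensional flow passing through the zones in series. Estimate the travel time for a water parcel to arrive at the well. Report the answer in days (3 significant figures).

Steady 1-D flow in series ⇒ the Darcy flux q is identical in every zone and the zone head losses add (resistances L/K in series).
Σ(L/K) = 570/0.801 + 468/5.09 + 122/1.09 = 711.6 + 91.94 + 111.9 = 915.5 d
K_eq = L_total / Σ(L/K) = 1160 / 915.5 = 1.267 m/d
q = K_eq · i = 1.267 × 0.014 = 0.01774 m/d (same in every zone)
Zone A: v = q/n = 0.01774/0.34 = 0.05217 m/d → t_A = 570/0.05217 = 10920 d
Zone B: v = q/n = 0.01774/0.14 = 0.1267 m/d → t_B = 468/0.1267 = 3693 d
Zone C: v = q/n = 0.01774/0.28 = 0.06335 m/d → t_C = 122/0.06335 = 1926 d
Total t = 10920 + 3693 + 1926 = 16540 d

16500 days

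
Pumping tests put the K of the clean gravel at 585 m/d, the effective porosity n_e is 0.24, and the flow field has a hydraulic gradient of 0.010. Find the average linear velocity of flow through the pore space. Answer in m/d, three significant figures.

Darcy flux q = K·i = 585 × 0.010 = 5.850 m/d
Average linear velocity = 5.850 / 0.24 = 24.38 m/d

24.4 m/d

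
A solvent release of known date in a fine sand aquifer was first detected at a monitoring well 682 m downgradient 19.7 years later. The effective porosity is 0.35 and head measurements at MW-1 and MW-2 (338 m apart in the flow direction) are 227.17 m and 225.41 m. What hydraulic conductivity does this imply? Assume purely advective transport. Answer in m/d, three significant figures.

6.38 m/d

Hydraulic gradient i = (227.17 − 225.41) / 338 = 1.76 / 338 = 0.005207
t = 19.7 years = 7191 d
v = L / t = 682 / 7191 = 0.09485 m/d
K = v · n / i = 0.09485 × 0.35 / 0.005207 = 6.38 m/d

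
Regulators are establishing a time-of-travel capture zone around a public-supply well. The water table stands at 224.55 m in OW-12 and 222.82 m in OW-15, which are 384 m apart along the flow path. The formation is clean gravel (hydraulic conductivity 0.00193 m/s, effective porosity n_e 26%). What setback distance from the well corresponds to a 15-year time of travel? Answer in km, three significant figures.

Hydraulic gradient i = (224.55 − 222.82) / 384 = 1.73 / 384 = 0.004505
K = 0.00193 m/s × 86400 s/d = 166.8 m/d
Darcy flux q = K·i = 166.8 × 0.004505 = 0.7513 m/d
v = Ki/n = 166.8·0.004505/0.26 = 2.889 m/d
T = 15 yr × 365 = 5475 d
L = v × T = 2.889 × 5475 = 15820 m
   = 15.8 km

15.8 km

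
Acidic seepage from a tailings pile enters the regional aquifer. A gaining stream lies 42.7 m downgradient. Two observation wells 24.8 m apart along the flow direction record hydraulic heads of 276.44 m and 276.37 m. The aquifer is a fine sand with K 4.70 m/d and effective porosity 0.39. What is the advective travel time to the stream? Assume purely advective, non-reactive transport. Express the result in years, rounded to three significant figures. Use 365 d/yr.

3.44 years

Hydraulic gradient i = (276.44 − 276.37) / 24.8 = 0.07 / 24.8 = 0.002823
Darcy flux q = K·i = 4.70 × 0.002823 = 0.01327 m/d
v = Ki/n = 4.70·0.002823/0.39 = 0.03402 m/d
t = L / v = 42.7 / 0.03402 = 1255 d
   = 1255 / 365 = 3.44 yr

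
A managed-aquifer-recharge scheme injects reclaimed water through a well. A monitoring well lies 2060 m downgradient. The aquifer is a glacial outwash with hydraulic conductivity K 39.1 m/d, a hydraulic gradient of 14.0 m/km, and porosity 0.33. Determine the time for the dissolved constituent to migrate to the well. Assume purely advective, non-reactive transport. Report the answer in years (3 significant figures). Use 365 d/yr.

Specific discharge q = 39.1 × 0.014 = 0.5474 m/d
Average linear velocity = 0.5474 / 0.33 = 1.659 m/d
t = L / v = 2060 / 1.659 = 1242 d
   = 1242 / 365 = 3.40 yr

3.40 years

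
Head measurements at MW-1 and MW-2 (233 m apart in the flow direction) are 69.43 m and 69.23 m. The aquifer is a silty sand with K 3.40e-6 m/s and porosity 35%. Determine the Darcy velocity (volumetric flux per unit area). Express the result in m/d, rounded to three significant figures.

Hydraulic gradient i = (69.43 − 69.23) / 233 = 0.20 / 233 = 8.584e-4
K = 3.40e-6 m/s × 86400 s/d = 0.2938 m/d
Specific discharge q = 0.2938 × 8.584e-4 = 2.522e-4 m/d

2.52e-4 m/d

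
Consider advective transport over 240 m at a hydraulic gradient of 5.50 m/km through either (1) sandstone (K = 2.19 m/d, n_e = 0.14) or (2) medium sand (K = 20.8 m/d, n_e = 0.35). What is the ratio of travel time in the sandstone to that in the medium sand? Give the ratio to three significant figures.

3.80

Unit 1 (sandstone): v = 2.19×0.0055/0.14 = 0.08604 m/d, t = 240/0.08604 = 2790 d
Unit 2 (medium sand): v = 20.8×0.0055/0.35 = 0.3269 m/d, t = 240/0.3269 = 734.3 d
t(sandstone) / t(medium sand) = 2790/734.3 = 3.80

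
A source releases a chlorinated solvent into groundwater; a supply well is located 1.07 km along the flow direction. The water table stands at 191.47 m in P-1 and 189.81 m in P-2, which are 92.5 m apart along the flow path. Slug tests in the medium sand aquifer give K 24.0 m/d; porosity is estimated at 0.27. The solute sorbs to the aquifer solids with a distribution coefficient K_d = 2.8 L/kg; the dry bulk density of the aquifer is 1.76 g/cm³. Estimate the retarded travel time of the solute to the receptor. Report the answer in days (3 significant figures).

12900 days

Hydraulic gradient i = (191.47 − 189.81) / 92.5 = 1.66 / 92.5 = 0.01795
q = Ki = 24.0 × 0.01795 = 0.4307 m/d
v_s = q/n_e = 0.4307/0.27 = 1.595 m/d
Retardation R = 1 + ρ_b·K_d/n = 1 + 1.76×2.8/0.27 = 19.25
Contaminant velocity v_c = v/R = 1.595/19.25 = 0.08286 m/d
L = 1.07 km = 1070 m
t = L/v_c = 1070/0.08286 = 12910 d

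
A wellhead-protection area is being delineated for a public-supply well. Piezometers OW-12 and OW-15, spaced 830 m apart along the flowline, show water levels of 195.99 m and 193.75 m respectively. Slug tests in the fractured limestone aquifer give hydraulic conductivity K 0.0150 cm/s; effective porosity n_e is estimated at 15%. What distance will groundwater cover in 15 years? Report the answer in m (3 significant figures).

Hydraulic gradient i = (195.99 − 193.75) / 830 = 2.24 / 830 = 0.002699
K = 0.0150 cm/s × 864 = 12.96 m/d
Specific discharge q = 12.96 × 0.002699 = 0.03498 m/d
v = Ki/n = 12.96·0.002699/0.15 = 0.2332 m/d
T = 15 yr × 365 = 5475 d
L = v × T = 0.2332 × 5475 = 1277 m

1280 m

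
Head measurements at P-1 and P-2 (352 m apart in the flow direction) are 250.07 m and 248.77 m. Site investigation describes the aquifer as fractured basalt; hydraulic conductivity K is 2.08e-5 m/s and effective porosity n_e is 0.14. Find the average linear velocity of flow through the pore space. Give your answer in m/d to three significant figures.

Hydraulic gradient i = (250.07 − 248.77) / 352 = 1.30 / 352 = 0.003693
K = 2.08e-5 m/s × 86400 s/d = 1.797 m/d
q = Ki = 1.797 × 0.003693 = 0.006637 m/d
Seepage velocity v = q / n = 0.006637 / 0.14 = 0.04741 m/d

0.0474 m/d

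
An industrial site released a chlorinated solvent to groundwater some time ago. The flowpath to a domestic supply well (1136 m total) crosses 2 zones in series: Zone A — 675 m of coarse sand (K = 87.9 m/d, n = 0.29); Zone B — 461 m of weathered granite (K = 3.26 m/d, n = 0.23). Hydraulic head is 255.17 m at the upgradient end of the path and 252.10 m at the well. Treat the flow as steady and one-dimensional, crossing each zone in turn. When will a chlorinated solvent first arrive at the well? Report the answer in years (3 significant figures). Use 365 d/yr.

Total head drop ΔH = 255.17 − 252.10 = 3.07 m
Steady 1-D flow in series ⇒ the Darcy flux q is identical in every zone and the zone head losses add (resistances L/K in series).
Σ(L/K) = 675/87.9 + 461/3.26 = 7.679 + 141.4 = 149.1 d
q = ΔH / Σ(L/K) = 3.07 / 149.1 = 0.02059 m/d (same in every zone)
Zone A: v = q/n = 0.02059/0.29 = 0.07101 m/d → t_A = 675/0.07101 = 9506 d
Zone B: v = q/n = 0.02059/0.23 = 0.08953 m/d → t_B = 461/0.08953 = 5149 d
Total t = 9506 + 5149 = 14660 d
   = 14660 / 365 = 40.2 yr

40.2 years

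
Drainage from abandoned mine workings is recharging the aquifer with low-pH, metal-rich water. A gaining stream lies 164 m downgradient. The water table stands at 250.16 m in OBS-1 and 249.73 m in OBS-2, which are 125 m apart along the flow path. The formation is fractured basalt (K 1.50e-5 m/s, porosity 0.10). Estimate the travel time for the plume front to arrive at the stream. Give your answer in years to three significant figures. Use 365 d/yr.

10.1 years

Hydraulic gradient i = (250.16 − 249.73) / 125 = 0.43 / 125 = 0.003440
K = 1.50e-5 m/s × 86400 s/d = 1.296 m/d
Darcy flux q = K·i = 1.296 × 0.003440 = 0.004458 m/d
Average linear velocity = 0.004458 / 0.10 = 0.04458 m/d
t = L / v = 164 / 0.04458 = 3679 d
   = 3679 / 365 = 10.1 yr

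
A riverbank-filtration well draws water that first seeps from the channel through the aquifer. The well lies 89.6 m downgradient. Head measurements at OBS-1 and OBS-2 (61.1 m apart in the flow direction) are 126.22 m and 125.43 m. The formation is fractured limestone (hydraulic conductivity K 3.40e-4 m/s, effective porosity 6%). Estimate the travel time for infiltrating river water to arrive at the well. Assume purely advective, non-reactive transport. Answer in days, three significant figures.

Hydraulic gradient i = (126.22 − 125.43) / 61.1 = 0.79 / 61.1 = 0.01293
K = 3.40e-4 m/s × 86400 s/d = 29.38 m/d
Darcy flux q = K·i = 29.38 × 0.01293 = 0.3798 m/d
v_s = q/n_e = 0.3798/0.06 = 6.330 m/d
t = L / v = 89.6 / 6.330 = 14.15 d

14.2 days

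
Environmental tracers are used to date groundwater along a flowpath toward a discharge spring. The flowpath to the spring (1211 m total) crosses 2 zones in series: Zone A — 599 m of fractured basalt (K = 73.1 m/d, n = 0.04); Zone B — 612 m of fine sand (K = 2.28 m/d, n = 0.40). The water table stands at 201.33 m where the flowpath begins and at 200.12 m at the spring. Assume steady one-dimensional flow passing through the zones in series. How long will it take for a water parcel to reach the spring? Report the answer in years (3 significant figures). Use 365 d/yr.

Total head drop ΔH = 201.33 − 200.12 = 1.21 m
Steady 1-D flow in series ⇒ the Darcy flux q is identical in every zone and the zone head losses add (resistances L/K in series).
Σ(L/K) = 599/73.1 + 612/2.28 = 8.194 + 268.4 = 276.6 d
q = ΔH / Σ(L/K) = 1.21 / 276.6 = 0.004374 m/d (same in every zone)
Zone A: v = q/n = 0.004374/0.04 = 0.1094 m/d → t_A = 599/0.1094 = 5477 d
Zone B: v = q/n = 0.004374/0.40 = 0.01094 m/d → t_B = 612/0.01094 = 55960 d
Total t = 5477 + 55960 = 61440 d
   = 61440 / 365 = 168 yr

168 years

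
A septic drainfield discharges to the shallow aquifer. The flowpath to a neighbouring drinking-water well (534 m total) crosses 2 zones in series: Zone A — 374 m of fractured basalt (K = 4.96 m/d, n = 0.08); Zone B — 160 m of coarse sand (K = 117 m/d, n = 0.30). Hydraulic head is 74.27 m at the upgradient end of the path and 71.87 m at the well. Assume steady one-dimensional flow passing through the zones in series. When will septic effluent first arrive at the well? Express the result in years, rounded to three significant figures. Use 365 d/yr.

6.83 years

Total head drop ΔH = 74.27 − 71.87 = 2.40 m
Continuity: the same q passes through each zone, so ΔH = q·Σ(L_j/K_j) — the zones act as resistances in series.
Σ(L/K) = 374/4.96 + 160/117 = 75.40 + 1.368 = 76.77 d
q = ΔH / Σ(L/K) = 2.40 / 76.77 = 0.03126 m/d (same in every zone)
Zone A: v = q/n = 0.03126/0.08 = 0.3908 m/d → t_A = 374/0.3908 = 957.1 d
Zone B: v = q/n = 0.03126/0.30 = 0.1042 m/d → t_B = 160/0.1042 = 1535 d
Total t = 957.1 + 1535 = 2492 d
   = 2492 / 365 = 6.83 yr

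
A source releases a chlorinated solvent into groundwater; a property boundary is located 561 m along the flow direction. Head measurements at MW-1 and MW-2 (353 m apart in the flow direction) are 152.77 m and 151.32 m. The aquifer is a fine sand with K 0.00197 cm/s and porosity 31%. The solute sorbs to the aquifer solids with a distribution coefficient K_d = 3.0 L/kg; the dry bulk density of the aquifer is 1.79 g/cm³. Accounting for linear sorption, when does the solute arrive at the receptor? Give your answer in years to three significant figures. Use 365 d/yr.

Hydraulic gradient i = (152.77 − 151.32) / 353 = 1.45 / 353 = 0.004108
K = 0.00197 cm/s × 864 = 1.702 m/d
Darcy flux q = K·i = 1.702 × 0.004108 = 0.006992 m/d
v = Ki/n = 1.702·0.004108/0.31 = 0.02255 m/d
Retardation R = 1 + ρ_b·K_d/n = 1 + 1.79×3.0/0.31 = 18.32
Contaminant velocity v_c = v/R = 0.02255/18.32 = 0.001231 m/d
t = L/v_c = 561/0.001231 = 455800 d
   = 455800/365 = 1250 yr

1250 years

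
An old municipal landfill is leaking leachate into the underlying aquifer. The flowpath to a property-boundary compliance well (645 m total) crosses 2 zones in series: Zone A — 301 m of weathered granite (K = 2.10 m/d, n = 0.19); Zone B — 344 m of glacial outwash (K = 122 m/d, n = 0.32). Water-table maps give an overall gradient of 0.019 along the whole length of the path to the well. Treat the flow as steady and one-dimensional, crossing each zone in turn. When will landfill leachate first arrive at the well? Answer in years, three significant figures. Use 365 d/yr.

For zones in series the flux q is common to all zones; the equivalent conductivity is the harmonic (thickness-weighted) mean, K_eq = L_total / Σ(L_j/K_j).
Σ(L/K) = 301/2.10 + 344/122 = 143.3 + 2.820 = 146.2 d
K_eq = L_total / Σ(L/K) = 645 / 146.2 = 4.413 m/d
q = K_eq · i = 4.413 × 0.019 = 0.08385 m/d (same in every zone)
Zone A: v = q/n = 0.08385/0.19 = 0.4413 m/d → t_A = 301/0.4413 = 682.0 d
Zone B: v = q/n = 0.08385/0.32 = 0.2620 m/d → t_B = 344/0.2620 = 1313 d
Total t = 682.0 + 1313 = 1995 d
   = 1995 / 365 = 5.47 yr

5.47 years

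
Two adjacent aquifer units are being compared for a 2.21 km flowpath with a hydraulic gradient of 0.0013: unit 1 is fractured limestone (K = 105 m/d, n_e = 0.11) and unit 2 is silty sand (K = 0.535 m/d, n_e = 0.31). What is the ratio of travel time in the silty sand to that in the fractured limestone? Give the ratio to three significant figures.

553

Unit 1 (fractured limestone): v = 105×0.0013/0.11 = 1.241 m/d, t = 2210/1.241 = 1781 d
Unit 2 (silty sand): v = 0.535×0.0013/0.31 = 0.002244 m/d, t = 2210/0.002244 = 985000 d
t(silty sand) / t(fractured limestone) = 985000/1781 = 553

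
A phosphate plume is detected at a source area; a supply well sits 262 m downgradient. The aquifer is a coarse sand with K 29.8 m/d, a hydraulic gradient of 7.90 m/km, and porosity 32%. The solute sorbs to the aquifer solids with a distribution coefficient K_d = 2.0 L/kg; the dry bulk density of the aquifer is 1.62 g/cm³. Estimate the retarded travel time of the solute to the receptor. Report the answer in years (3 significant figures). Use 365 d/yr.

10.9 years

Specific discharge q = 29.8 × 0.0079 = 0.2354 m/d
v = Ki/n = 29.8·0.0079/0.32 = 0.7357 m/d
Retardation R = 1 + ρ_b·K_d/n = 1 + 1.62×2.0/0.32 = 11.13
Contaminant velocity v_c = v/R = 0.7357/11.13 = 0.06613 m/d
t = L/v_c = 262/0.06613 = 3962 d
   = 3962/365 = 10.9 yr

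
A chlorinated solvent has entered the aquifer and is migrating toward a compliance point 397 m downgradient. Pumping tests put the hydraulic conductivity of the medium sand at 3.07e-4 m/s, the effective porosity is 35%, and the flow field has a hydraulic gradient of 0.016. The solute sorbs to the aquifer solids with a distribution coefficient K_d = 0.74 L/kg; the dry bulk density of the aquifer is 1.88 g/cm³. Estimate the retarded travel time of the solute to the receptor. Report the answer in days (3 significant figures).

1630 days

K = 3.07e-4 m/s × 86400 s/d = 26.52 m/d
Darcy flux q = K·i = 26.52 × 0.016 = 0.4244 m/d
v = Ki/n = 26.52·0.016/0.35 = 1.213 m/d
Retardation R = 1 + ρ_b·K_d/n = 1 + 1.88×0.74/0.35 = 4.975
Contaminant velocity v_c = v/R = 1.213/4.975 = 0.2437 m/d
t = L/v_c = 397/0.2437 = 1629 d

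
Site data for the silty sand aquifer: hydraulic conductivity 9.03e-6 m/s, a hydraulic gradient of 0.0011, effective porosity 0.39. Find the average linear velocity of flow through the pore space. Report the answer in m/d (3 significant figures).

0.00220 m/d

K = 9.03e-6 m/s × 86400 s/d = 0.7802 m/d
Darcy flux q = K·i = 0.7802 × 0.0011 = 8.582e-4 m/d
Seepage velocity v = q / n = 8.582e-4 / 0.39 = 0.002201 m/d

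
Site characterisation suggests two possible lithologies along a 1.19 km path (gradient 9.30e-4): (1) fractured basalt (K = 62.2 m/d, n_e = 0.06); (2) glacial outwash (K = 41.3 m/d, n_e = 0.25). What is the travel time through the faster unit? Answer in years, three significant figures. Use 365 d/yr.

Unit 1 (fractured basalt): v = 62.2×9.3e-4/0.06 = 0.9641 m/d, t = 1190/0.9641 = 1234 d
Unit 2 (glacial outwash): v = 41.3×9.3e-4/0.25 = 0.1536 m/d, t = 1190/0.1536 = 7746 d
Faster: 1234 d / 365 = 3.38 yr

3.38 years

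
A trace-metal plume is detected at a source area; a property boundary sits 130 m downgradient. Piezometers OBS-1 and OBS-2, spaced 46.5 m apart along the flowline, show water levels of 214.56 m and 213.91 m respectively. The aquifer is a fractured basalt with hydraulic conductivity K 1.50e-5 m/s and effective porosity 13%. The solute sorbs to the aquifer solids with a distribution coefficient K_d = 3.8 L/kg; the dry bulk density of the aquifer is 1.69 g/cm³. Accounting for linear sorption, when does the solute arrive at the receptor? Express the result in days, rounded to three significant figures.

47000 days

Hydraulic gradient i = (214.56 − 213.91) / 46.5 = 0.65 / 46.5 = 0.01398
K = 1.50e-5 m/s × 86400 s/d = 1.296 m/d
Darcy flux q = K·i = 1.296 × 0.01398 = 0.01812 m/d
Seepage velocity v = q / n = 0.01812 / 0.13 = 0.1394 m/d
Retardation R = 1 + ρ_b·K_d/n = 1 + 1.69×3.8/0.13 = 50.40
Contaminant velocity v_c = v/R = 0.1394/50.40 = 0.002765 m/d
t = L/v_c = 130/0.002765 = 47020 d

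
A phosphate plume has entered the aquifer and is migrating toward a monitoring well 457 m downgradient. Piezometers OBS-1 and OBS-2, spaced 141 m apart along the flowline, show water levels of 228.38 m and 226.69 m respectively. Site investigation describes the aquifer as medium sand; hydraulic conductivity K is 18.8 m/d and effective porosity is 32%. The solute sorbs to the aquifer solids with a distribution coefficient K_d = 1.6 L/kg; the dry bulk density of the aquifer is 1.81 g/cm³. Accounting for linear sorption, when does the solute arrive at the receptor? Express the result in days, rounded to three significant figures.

Hydraulic gradient i = (228.38 − 226.69) / 141 = 1.69 / 141 = 0.01199
Specific discharge q = 18.8 × 0.01199 = 0.2253 m/d
Average linear velocity = 0.2253 / 0.32 = 0.7042 m/d
Retardation R = 1 + ρ_b·K_d/n = 1 + 1.81×1.6/0.32 = 10.05
Contaminant velocity v_c = v/R = 0.7042/10.05 = 0.07007 m/d
t = L/v_c = 457/0.07007 = 6522 d

6520 days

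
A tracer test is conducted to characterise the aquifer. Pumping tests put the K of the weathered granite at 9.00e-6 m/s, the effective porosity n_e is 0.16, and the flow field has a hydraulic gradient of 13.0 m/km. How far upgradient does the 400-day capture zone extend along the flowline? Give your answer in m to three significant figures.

25.3 m

K = 9.00e-6 m/s × 86400 s/d = 0.7776 m/d
q = Ki = 0.7776 × 0.013 = 0.01011 m/d
Seepage velocity v = q / n = 0.01011 / 0.16 = 0.06318 m/d
L = v × T = 0.06318 × 400 = 25.27 m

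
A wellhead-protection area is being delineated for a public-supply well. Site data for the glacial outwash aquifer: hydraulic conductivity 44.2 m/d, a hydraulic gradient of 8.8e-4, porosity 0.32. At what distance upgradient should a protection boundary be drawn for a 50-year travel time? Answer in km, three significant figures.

Specific discharge q = 44.2 × 8.8e-4 = 0.03890 m/d
Seepage velocity v = q / n = 0.03890 / 0.32 = 0.1216 m/d
T = 50 yr × 365 = 18250 d
L = v × T = 0.1216 × 18250 = 2218 m
   = 2.22 km

2.22 km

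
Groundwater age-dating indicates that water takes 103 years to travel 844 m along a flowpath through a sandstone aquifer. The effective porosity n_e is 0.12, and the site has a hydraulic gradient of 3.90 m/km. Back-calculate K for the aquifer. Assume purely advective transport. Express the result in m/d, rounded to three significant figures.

0.691 m/d

t = 103 years = 37600 d
v = L / t = 844 / 37600 = 0.02245 m/d
K = v · n / i = 0.02245 × 0.12 / 0.0039 = 0.691 m/d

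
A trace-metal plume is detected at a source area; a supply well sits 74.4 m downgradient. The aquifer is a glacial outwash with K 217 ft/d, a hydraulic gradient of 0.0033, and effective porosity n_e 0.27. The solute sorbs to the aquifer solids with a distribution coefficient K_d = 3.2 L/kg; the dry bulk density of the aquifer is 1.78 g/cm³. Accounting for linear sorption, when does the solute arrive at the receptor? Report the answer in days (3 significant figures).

2030 days

K = 217 ft/d × 0.3048 = 66.14 m/d
q = Ki = 66.14 × 0.0033 = 0.2183 m/d
Seepage velocity v = q / n = 0.2183 / 0.27 = 0.8084 m/d
Retardation R = 1 + ρ_b·K_d/n = 1 + 1.78×3.2/0.27 = 22.10
Contaminant velocity v_c = v/R = 0.8084/22.10 = 0.03659 m/d
t = L/v_c = 74.4/0.03659 = 2034 d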